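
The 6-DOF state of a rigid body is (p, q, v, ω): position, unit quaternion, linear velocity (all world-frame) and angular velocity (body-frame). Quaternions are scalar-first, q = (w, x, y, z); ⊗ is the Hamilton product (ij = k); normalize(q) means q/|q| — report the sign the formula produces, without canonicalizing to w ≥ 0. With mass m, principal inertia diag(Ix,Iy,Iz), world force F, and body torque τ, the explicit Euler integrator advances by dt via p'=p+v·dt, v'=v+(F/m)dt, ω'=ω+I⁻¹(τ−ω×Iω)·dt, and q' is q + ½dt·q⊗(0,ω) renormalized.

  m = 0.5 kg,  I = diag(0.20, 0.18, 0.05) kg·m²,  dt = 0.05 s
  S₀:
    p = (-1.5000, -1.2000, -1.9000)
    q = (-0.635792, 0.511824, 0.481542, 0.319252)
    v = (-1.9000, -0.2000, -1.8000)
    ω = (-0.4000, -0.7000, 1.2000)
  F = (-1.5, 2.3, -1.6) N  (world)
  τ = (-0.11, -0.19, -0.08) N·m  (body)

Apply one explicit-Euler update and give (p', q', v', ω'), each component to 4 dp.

p' = (-1.5950, -1.2100, -1.9900)
q' = (-0.6314, 0.5379, 0.4738, 0.2958)
v' = (-2.0500, 0.0300, -1.9600)
ω' = (-0.4548, -0.7328, 1.1256)

precession coupling ω×(Iω) = (0.1092, -0.0720, -0.0056)
(τ − ω×Iω)/I = (-1.0960, -0.6556, -1.4880)
ω + α·dt = (-0.4548, -0.7328, 1.1256)
q⊗(0,ω) = (0.1587066, 1.0556436, -0.2968352, -0.9286104)
q' = normalize(q + ½dt·q⊗(0,ω)) = (-0.6314, 0.5379, 0.4738, 0.2958)
p + v·dt = (-1.5950, -1.2100, -1.9900)
new velocity v' = (-2.0500, 0.0300, -1.9600)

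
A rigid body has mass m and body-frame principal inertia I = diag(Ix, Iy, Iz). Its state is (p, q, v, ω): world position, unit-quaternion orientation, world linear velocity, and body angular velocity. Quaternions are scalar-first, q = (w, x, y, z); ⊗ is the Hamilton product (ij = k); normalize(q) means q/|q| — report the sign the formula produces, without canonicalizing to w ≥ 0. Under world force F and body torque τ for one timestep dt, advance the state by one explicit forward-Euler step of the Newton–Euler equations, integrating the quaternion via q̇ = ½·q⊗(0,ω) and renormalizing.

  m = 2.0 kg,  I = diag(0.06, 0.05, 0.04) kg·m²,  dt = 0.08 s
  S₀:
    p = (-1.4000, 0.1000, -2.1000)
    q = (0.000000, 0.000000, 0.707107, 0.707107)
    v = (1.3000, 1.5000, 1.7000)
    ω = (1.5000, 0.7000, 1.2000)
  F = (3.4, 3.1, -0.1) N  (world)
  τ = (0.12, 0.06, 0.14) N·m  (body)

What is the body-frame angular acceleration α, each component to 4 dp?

α = (2.1400, 0.4800, 3.7625)

ω×(Iω) gyroscopic = (-0.0084, 0.0360, -0.0105)
α = I⁻¹(τ − ω×Iω) = (2.1400, 0.4800, 3.7625)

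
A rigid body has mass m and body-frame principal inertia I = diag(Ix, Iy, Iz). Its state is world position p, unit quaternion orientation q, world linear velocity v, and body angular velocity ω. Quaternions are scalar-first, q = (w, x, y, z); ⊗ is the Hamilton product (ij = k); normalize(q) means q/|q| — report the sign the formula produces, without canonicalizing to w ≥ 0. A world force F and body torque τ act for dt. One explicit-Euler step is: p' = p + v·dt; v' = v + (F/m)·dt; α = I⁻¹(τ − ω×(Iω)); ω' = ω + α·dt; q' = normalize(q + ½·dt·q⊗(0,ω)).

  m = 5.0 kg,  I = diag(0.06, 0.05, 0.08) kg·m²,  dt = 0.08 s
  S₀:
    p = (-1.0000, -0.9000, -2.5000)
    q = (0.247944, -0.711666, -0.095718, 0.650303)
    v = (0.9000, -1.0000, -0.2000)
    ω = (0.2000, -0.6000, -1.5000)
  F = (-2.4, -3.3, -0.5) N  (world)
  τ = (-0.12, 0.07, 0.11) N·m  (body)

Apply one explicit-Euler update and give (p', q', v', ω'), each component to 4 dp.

a = F/m = (-0.4800, -0.6600, -0.1000)
p + v·dt = (-0.9280, -0.9800, -2.5160)
new velocity v' = (0.8616, -1.0528, -0.2080)
precession coupling ω×(Iω) = (0.0270, 0.0060, 0.0012)
(τ − ω×Iω)/I = (-2.4500, 1.2800, 1.3600)
ω + α·dt = (0.0040, -0.4976, -1.3912)
2q̇ = q⊗(0,ω) = (1.0603569, 0.5833476, -1.0862048, 0.0742272)
updated quaternion q' = (0.2897, -0.6869, -0.1389, 0.6519)

p' = (-0.9280, -0.9800, -2.5160)
q' = (0.2897, -0.6869, -0.1389, 0.6519)
v' = (0.8616, -1.0528, -0.2080)
ω' = (0.0040, -0.4976, -1.3912)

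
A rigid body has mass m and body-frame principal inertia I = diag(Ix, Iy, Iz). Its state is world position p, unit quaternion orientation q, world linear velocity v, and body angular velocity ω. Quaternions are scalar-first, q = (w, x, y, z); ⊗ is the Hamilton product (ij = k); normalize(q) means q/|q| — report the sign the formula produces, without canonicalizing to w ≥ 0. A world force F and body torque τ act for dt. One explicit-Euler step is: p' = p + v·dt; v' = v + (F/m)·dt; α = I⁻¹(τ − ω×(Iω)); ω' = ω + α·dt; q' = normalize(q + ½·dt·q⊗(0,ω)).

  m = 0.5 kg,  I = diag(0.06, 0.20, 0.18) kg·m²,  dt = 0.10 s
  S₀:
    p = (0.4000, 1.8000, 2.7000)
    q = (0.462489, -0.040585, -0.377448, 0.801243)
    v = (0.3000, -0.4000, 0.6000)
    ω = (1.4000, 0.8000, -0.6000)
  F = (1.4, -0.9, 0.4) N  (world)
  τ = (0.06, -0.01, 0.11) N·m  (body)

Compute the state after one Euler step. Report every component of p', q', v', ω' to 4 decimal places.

p' = p + v·dt = (0.4300, 1.7600, 2.7600)
v + (F/m)dt = (0.5800, -0.5800, 0.6800)
α = I⁻¹(τ − ω×Iω) = (0.8400, -0.5540, -0.2600)
ω + α·dt = (1.4840, 0.7446, -0.6260)
2q̇ = q⊗(0,ω) = (0.8395232, 0.2329590, 1.4673804, 0.2184658)
updated quaternion q' = (0.5026, -0.0288, -0.3030, 0.8092)

p' = (0.4300, 1.7600, 2.7600)
q' = (0.5026, -0.0288, -0.3030, 0.8092)
v' = (0.5800, -0.5800, 0.6800)
ω' = (1.4840, 0.7446, -0.6260)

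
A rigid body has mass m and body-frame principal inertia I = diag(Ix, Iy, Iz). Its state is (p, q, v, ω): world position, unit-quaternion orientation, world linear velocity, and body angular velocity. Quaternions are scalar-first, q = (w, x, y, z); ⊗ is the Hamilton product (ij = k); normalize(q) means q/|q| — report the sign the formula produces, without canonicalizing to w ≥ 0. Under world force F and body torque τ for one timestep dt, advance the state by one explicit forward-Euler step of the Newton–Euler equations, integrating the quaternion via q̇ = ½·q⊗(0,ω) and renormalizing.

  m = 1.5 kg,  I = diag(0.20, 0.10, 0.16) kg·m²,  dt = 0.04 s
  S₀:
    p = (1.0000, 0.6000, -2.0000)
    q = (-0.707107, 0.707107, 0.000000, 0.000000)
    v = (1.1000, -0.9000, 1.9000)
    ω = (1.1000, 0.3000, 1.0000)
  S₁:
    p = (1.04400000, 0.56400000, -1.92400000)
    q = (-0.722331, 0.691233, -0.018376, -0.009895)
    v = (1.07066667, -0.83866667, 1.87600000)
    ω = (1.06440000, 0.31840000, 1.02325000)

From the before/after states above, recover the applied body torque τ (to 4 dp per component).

τ = (-0.1600, 0.0900, 0.0600)

rate change Δω = (-0.03560000, 0.01840000, 0.02325000)
applied torque τ = (-0.1600, 0.0900, 0.0600)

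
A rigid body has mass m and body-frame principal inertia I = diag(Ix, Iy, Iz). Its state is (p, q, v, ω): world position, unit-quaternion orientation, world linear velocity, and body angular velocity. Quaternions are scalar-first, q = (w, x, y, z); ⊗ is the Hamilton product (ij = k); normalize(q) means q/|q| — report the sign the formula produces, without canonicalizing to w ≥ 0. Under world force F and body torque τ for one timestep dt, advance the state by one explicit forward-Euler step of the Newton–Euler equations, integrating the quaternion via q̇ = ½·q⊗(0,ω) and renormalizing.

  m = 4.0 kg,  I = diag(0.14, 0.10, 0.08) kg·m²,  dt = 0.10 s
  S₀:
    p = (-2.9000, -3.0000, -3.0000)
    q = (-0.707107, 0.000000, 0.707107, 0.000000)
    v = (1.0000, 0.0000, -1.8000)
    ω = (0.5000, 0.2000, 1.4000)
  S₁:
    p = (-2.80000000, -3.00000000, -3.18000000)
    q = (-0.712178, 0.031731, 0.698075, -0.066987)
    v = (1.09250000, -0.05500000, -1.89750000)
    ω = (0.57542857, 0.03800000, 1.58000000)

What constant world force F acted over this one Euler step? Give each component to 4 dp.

Δv = v₁−v₀ = (0.09250000, -0.05500000, -0.09750000)
applied force F = (3.7000, -2.2000, -3.9000)

F = (3.7000, -2.2000, -3.9000)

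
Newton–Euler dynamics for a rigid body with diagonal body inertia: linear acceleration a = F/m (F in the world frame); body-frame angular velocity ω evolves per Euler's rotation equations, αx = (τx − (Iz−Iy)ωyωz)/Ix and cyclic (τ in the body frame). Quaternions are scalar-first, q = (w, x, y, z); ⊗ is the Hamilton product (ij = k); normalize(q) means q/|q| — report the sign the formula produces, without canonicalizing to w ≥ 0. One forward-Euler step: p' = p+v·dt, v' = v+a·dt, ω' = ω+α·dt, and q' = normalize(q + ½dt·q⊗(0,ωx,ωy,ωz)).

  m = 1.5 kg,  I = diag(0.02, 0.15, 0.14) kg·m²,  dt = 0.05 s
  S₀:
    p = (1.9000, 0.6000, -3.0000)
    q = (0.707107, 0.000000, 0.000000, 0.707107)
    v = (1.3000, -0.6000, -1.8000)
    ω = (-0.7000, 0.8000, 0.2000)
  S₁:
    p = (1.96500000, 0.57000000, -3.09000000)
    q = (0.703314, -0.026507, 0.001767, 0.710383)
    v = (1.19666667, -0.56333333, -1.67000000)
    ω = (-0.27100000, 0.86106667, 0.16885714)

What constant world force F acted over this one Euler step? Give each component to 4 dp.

F = (-3.1000, 1.1000, 3.9000)

v₁ − v₀ = (-0.10333333, 0.03666667, 0.13000000)
m·(v₁−v₀)/dt = (-3.1000, 1.1000, 3.9000)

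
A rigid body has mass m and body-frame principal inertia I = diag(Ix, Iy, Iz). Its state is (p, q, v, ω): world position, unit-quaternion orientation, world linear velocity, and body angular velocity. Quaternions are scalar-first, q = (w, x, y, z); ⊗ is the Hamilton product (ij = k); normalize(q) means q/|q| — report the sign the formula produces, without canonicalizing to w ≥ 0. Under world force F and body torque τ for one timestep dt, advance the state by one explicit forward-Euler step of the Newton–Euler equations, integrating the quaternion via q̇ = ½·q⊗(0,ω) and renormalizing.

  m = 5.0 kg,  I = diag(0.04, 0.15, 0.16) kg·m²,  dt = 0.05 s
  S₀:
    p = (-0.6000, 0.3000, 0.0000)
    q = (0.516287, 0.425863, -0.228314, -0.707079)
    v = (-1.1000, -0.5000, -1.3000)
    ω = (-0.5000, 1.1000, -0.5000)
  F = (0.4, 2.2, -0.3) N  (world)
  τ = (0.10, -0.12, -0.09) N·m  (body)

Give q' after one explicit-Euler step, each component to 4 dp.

2q̇ = q⊗(0,ω) = (0.1105374, 0.6338004, 1.1343867, 0.0961488)
q' = normalize(q + ½dt·q⊗(0,ω)) = (0.5188, 0.4415, -0.1998, -0.7043)

q' = (0.5188, 0.4415, -0.1998, -0.7043)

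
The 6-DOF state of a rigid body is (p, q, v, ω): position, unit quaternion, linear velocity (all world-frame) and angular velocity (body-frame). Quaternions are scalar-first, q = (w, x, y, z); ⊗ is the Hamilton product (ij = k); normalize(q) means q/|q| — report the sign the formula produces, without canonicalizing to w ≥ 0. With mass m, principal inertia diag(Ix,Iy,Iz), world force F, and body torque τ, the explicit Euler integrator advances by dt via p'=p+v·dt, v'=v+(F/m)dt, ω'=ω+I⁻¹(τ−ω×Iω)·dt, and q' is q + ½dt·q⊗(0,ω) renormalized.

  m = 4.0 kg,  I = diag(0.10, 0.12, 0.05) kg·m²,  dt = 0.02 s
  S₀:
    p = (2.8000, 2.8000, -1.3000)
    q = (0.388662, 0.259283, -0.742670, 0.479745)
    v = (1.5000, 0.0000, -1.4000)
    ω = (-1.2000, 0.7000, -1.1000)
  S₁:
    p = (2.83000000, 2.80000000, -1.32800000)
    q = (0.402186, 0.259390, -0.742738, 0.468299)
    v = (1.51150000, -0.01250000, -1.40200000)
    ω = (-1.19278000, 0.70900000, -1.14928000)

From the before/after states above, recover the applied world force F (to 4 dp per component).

v₁ − v₀ = (0.01150000, -0.01250000, -0.00200000)
F = m·Δv/dt = (2.3000, -2.5000, -0.4000)

F = (2.3000, -2.5000, -0.4000)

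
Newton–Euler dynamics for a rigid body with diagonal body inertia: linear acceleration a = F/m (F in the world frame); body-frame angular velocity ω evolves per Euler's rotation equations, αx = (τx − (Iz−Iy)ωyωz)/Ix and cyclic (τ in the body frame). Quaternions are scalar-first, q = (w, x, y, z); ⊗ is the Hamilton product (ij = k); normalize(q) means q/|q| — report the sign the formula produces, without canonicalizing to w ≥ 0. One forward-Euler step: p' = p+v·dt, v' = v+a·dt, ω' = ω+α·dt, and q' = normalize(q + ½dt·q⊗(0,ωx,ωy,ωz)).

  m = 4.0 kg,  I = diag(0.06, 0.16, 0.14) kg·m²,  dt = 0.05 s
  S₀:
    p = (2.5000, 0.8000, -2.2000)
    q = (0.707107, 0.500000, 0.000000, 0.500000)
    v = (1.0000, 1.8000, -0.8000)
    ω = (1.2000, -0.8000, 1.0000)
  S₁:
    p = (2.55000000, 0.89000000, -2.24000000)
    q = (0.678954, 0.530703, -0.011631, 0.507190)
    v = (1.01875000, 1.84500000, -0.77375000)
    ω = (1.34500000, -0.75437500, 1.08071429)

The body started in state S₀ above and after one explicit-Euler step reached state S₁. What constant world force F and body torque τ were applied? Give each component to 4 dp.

F = (1.5000, 3.6000, 2.1000)
τ = (0.1900, 0.0500, 0.1300)

ω₁ − ω₀ = (0.14500000, 0.04562500, 0.08071429)
gyro term ω₀×Iω₀ = (0.0160, -0.0960, -0.0960)
I·α + gyro = (0.1900, 0.0500, 0.1300)
v₁ − v₀ = (0.01875000, 0.04500000, 0.02625000)
F = m·Δv/dt = (1.5000, 3.6000, 2.1000)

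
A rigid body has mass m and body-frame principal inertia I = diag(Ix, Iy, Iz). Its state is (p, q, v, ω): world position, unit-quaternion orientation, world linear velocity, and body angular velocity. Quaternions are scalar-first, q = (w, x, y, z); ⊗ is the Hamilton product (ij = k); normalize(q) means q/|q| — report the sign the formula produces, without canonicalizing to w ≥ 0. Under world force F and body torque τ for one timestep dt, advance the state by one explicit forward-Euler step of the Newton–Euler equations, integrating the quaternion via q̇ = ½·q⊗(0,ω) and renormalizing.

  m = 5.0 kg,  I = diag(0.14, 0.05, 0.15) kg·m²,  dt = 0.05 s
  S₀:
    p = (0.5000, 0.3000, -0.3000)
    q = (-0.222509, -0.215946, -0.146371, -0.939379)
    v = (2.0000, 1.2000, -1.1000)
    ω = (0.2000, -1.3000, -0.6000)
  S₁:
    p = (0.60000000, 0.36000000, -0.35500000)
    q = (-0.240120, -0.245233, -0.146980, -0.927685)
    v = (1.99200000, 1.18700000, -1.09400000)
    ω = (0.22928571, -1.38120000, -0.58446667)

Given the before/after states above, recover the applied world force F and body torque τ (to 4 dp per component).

Δω = ω₁−ω₀ = (0.02928571, -0.08120000, 0.01553333)
applied torque τ = (0.1600, -0.0800, 0.0700)
v₁ − v₀ = (-0.00800000, -0.01300000, 0.00600000)
applied force F = (-0.8000, -1.3000, 0.6000)

F = (-0.8000, -1.3000, 0.6000)
τ = (0.1600, -0.0800, 0.0700)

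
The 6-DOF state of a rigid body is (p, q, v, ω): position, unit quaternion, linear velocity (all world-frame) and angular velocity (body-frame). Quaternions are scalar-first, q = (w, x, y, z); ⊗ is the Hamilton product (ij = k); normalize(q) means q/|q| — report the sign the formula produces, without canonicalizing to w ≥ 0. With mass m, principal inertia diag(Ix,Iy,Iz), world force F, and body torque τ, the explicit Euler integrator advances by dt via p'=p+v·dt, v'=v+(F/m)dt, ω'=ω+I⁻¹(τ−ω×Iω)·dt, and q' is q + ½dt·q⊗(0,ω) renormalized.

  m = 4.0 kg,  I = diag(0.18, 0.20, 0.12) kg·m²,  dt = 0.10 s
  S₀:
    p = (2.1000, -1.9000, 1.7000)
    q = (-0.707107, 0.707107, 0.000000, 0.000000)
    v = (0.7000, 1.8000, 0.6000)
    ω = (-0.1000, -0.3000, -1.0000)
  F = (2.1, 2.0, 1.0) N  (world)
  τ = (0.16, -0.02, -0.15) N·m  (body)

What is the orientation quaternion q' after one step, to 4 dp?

q' = (-0.7026, 0.7097, 0.0459, 0.0247)

2q̇ = q⊗(0,ω) = (0.0707107, 0.0707107, 0.9192391, 0.4949749)
q' = normalize(q + ½dt·q⊗(0,ω)) = (-0.7026, 0.7097, 0.0459, 0.0247)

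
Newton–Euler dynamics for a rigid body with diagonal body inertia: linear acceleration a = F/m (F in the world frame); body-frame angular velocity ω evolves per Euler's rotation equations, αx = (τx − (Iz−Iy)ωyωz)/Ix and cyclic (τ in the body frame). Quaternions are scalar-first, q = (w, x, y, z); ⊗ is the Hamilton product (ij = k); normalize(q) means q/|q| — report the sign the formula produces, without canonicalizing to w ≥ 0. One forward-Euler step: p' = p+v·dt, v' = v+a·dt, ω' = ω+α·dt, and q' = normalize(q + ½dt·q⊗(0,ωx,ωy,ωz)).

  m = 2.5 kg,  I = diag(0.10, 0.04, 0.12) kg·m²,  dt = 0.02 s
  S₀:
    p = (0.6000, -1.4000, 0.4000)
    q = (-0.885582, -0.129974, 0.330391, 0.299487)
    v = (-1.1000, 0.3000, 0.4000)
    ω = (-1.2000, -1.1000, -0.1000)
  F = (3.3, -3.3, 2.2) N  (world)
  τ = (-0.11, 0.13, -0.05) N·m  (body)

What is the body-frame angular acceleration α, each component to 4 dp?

α = (-1.1880, 3.3100, 0.2433)

ω×(Iω) gyroscopic = (0.0088, -0.0024, -0.0792)
α = I⁻¹(τ − ω×Iω) = (-1.1880, 3.3100, 0.2433)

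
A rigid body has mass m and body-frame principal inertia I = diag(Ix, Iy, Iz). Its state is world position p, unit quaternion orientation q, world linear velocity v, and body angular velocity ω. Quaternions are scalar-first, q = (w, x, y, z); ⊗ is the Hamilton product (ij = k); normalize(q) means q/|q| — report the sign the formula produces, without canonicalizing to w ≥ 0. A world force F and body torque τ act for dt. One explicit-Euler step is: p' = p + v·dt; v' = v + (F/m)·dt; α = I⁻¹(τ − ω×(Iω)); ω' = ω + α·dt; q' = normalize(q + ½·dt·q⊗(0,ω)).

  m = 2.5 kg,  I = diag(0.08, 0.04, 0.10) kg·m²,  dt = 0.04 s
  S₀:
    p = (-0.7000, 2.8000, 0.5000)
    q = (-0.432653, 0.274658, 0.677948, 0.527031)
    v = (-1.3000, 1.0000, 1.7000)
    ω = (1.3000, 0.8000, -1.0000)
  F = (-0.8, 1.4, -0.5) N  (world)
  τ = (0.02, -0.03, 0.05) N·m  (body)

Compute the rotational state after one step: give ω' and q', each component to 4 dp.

precession coupling ω×(Iω) = (-0.0480, 0.0260, -0.0416)
α = I⁻¹(τ − ω×Iω) = (0.8500, -1.4000, 0.9160)
ω + α·dt = (1.3340, 0.7440, -0.9634)
q⊗(0,ω) = (-0.3723828, -1.6620217, 0.6136759, -0.2289530)
q + ½dt·q⊗(0,ω), renormalized = (-0.4398, 0.2413, 0.6898, 0.5221)

ω' = (1.3340, 0.7440, -0.9634)
q' = (-0.4398, 0.2413, 0.6898, 0.5221)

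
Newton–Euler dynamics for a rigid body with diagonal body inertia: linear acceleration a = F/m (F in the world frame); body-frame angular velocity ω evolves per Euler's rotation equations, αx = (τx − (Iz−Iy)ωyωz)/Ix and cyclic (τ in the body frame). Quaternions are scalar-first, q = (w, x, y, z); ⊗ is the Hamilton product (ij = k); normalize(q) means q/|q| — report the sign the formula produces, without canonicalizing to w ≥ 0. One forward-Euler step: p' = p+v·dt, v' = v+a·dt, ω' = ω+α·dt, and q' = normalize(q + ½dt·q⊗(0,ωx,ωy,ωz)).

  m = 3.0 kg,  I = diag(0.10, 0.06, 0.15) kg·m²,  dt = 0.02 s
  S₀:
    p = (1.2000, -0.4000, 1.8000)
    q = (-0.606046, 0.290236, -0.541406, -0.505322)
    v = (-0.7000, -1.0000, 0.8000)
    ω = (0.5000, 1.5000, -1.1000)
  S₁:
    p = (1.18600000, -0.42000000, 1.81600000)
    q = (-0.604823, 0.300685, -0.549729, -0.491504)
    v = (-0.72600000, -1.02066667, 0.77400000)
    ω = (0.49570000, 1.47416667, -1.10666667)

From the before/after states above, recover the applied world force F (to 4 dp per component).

F = (-3.9000, -3.1000, -3.9000)

Δv = v₁−v₀ = (-0.02600000, -0.02066667, -0.02600000)
F = m·Δv/dt = (-3.9000, -3.1000, -3.9000)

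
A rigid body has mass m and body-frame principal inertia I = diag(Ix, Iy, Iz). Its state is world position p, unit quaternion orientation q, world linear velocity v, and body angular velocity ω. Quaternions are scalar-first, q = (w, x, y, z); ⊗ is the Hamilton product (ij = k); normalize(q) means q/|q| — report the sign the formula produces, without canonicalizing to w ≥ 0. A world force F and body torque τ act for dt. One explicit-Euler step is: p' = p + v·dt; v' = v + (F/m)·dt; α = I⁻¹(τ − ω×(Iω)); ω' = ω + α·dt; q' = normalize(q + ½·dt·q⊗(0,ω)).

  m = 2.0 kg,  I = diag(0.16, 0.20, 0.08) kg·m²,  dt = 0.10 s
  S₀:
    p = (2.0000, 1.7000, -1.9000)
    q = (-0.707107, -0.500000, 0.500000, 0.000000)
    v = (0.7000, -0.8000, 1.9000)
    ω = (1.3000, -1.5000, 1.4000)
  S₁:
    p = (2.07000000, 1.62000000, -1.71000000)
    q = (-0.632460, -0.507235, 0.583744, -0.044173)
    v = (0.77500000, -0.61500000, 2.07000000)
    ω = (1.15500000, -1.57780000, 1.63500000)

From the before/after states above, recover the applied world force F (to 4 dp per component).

v₁ − v₀ = (0.07500000, 0.18500000, 0.17000000)
applied force F = (1.5000, 3.7000, 3.4000)

F = (1.5000, 3.7000, 3.4000)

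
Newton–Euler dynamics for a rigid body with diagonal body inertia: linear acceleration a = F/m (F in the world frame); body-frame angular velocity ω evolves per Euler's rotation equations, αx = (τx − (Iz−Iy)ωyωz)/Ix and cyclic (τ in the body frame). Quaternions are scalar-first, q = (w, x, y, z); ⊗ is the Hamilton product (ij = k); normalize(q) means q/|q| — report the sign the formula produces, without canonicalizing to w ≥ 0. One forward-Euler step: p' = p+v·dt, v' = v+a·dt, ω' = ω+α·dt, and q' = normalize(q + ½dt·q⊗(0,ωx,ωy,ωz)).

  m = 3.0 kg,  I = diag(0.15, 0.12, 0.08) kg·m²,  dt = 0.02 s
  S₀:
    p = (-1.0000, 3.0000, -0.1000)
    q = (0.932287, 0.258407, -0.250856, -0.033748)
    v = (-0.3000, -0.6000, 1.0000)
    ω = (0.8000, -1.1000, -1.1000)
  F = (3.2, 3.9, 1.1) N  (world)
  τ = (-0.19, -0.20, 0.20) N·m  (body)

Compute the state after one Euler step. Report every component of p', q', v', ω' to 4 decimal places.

p' = (-1.0060, 2.9880, -0.0800)
q' = (0.9269, 0.2682, -0.2585, -0.0448)
v' = (-0.2787, -0.5740, 1.0073)
ω' = (0.7811, -1.1231, -1.0566)

gyro term ω×Iω = (-0.0484, -0.0616, 0.0264)
angular accel α = (-0.9440, -1.1533, 2.1700)
new body rate ω' = (0.7811, -1.1231, -1.0566)
2q̇ = q⊗(0,ω) = (-0.5197900, 0.9846484, -0.7682664, -1.1090786)
updated quaternion q' = (0.9269, 0.2682, -0.2585, -0.0448)
a = F/m = (1.0667, 1.3000, 0.3667)
new position p' = (-1.0060, 2.9880, -0.0800)
new velocity v' = (-0.2787, -0.5740, 1.0073)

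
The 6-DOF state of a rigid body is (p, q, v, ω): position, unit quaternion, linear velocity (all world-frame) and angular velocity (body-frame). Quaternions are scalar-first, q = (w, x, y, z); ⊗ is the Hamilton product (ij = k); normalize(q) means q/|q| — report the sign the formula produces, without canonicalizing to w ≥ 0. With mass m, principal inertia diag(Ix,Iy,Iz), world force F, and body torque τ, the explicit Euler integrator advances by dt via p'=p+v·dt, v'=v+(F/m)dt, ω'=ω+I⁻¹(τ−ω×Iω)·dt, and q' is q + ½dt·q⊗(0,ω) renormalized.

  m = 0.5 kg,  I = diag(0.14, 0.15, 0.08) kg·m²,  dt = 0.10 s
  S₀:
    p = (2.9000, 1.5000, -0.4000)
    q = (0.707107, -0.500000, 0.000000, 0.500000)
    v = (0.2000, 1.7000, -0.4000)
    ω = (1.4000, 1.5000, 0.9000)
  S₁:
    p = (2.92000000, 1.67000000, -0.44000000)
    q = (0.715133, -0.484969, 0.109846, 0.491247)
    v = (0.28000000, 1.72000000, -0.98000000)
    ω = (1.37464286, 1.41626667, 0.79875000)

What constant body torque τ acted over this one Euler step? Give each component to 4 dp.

τ = (-0.1300, -0.0500, -0.0600)

rate change Δω = (-0.02535714, -0.08373333, -0.10125000)
ω₀×(Iω₀) = (-0.0945, 0.0756, 0.0210)
I·α + gyro = (-0.1300, -0.0500, -0.0600)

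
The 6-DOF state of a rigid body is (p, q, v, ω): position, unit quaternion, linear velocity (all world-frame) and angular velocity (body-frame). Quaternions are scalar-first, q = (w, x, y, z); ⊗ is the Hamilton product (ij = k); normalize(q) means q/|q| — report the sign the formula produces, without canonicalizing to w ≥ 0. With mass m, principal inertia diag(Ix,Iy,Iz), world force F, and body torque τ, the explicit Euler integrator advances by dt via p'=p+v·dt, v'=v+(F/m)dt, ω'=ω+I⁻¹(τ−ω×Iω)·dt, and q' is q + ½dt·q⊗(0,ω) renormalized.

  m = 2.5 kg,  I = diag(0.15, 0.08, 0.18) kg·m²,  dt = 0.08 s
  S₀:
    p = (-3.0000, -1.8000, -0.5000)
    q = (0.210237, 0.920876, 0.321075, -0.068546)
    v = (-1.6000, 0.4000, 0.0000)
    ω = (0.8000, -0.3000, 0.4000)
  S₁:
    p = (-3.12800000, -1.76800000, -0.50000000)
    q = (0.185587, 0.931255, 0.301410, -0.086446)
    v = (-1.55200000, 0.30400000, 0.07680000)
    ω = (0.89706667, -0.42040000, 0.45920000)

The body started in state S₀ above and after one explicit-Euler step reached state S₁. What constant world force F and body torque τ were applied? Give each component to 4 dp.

Δω = ω₁−ω₀ = (0.09706667, -0.12040000, 0.05920000)
precession coupling = (-0.0120, -0.0096, 0.0168)
I·α + gyro = (0.1700, -0.1300, 0.1500)
Δv = v₁−v₀ = (0.04800000, -0.09600000, 0.07680000)
F = m·Δv/dt = (1.5000, -3.0000, 2.4000)

F = (1.5000, -3.0000, 2.4000)
τ = (0.1700, -0.1300, 0.1500)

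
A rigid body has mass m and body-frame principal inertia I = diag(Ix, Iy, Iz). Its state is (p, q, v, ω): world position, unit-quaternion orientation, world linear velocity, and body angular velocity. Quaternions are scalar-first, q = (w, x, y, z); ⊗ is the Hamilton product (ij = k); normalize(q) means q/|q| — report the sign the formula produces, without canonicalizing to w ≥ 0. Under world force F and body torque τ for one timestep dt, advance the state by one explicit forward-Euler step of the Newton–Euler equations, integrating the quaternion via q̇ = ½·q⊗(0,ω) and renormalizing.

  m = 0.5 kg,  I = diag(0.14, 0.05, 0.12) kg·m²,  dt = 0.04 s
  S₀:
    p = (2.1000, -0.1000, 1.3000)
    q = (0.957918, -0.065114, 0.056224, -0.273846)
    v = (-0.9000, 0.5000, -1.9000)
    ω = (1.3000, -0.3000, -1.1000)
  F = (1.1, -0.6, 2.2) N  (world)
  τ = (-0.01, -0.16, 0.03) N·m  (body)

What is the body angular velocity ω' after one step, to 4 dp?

ω×(Iω) gyroscopic = (0.0231, -0.0286, 0.0351)
angular accel α = (-0.2364, -2.6280, -0.0425)
new body rate ω' = (1.2905, -0.4051, -1.1017)

ω' = (1.2905, -0.4051, -1.1017)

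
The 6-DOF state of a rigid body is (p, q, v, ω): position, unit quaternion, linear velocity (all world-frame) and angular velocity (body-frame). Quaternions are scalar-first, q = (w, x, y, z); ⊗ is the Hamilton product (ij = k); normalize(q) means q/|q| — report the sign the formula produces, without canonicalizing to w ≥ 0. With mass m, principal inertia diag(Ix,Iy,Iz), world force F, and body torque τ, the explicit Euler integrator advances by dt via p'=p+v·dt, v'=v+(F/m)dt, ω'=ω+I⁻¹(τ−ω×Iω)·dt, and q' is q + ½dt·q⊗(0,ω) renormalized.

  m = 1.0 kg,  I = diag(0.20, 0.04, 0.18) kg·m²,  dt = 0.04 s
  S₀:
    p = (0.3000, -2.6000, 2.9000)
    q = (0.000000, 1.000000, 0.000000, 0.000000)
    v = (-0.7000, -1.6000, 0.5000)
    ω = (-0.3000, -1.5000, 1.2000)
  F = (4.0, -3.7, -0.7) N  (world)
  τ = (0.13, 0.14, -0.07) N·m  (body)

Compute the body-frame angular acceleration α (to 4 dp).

ω×(Iω) gyroscopic = (-0.2520, -0.0072, -0.0720)
(τ − ω×Iω)/I = (1.9100, 3.6800, 0.0111)

α = (1.9100, 3.6800, 0.0111)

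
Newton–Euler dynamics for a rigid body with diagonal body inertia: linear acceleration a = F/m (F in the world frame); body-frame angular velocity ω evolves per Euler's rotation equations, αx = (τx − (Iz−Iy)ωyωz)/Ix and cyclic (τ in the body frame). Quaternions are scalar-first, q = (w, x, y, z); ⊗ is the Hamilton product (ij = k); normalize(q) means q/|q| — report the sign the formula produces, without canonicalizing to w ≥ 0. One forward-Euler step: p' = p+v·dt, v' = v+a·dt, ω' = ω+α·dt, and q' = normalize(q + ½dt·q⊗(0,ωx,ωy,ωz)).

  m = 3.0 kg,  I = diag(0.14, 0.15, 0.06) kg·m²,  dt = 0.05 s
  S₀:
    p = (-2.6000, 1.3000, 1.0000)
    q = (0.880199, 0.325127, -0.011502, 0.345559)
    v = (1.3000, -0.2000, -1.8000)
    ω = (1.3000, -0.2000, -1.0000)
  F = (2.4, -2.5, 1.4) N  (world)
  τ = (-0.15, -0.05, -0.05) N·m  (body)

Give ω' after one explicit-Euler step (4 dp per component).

ω' = (1.2529, -0.1820, -1.0395)

ω×(Iω) gyroscopic = (-0.0180, -0.1040, -0.0026)
α = I⁻¹(τ − ω×Iω) = (-0.9429, 0.3600, -0.7900)
ω + α·dt = (1.2529, -0.1820, -1.0395)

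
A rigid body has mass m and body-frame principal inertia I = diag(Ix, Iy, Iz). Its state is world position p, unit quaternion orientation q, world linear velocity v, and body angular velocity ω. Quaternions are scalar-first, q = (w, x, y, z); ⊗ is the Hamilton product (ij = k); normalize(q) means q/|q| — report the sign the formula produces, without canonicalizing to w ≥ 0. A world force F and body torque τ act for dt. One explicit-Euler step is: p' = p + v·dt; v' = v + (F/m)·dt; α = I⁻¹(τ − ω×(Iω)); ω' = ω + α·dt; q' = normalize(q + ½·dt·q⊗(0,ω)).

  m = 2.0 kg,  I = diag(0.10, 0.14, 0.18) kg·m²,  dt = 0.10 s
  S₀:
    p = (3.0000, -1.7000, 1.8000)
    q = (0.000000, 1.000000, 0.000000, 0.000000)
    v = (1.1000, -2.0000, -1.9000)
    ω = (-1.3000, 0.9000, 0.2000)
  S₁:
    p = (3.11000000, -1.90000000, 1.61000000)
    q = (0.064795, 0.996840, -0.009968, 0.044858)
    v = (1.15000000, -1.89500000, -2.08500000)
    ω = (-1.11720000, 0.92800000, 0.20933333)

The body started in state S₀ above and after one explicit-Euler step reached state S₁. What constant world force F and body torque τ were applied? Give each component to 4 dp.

F = (1.0000, 2.1000, -3.7000)
τ = (0.1900, 0.0600, -0.0300)

Δv = v₁−v₀ = (0.05000000, 0.10500000, -0.18500000)
m·(v₁−v₀)/dt = (1.0000, 2.1000, -3.7000)
ω₁ − ω₀ = (0.18280000, 0.02800000, 0.00933333)
ω₀×(Iω₀) = (0.0072, 0.0208, -0.0468)
I·α + gyro = (0.1900, 0.0600, -0.0300)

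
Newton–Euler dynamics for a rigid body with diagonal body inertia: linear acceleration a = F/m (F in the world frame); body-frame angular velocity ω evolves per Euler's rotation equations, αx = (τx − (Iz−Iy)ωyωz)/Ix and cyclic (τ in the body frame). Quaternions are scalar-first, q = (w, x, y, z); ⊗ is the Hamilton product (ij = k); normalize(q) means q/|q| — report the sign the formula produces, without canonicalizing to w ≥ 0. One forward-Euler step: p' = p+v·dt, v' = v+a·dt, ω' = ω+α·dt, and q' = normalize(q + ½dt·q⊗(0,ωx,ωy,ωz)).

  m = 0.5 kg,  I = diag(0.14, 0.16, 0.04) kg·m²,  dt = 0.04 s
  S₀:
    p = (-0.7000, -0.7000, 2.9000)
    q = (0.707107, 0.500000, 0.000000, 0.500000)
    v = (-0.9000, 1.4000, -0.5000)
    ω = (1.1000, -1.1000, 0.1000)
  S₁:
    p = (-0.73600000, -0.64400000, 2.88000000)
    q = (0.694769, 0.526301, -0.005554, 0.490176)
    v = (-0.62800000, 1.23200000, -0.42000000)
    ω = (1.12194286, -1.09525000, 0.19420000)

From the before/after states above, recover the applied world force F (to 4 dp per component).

Δv = v₁−v₀ = (0.27200000, -0.16800000, 0.08000000)
F = m·Δv/dt = (3.4000, -2.1000, 1.0000)

F = (3.4000, -2.1000, 1.0000)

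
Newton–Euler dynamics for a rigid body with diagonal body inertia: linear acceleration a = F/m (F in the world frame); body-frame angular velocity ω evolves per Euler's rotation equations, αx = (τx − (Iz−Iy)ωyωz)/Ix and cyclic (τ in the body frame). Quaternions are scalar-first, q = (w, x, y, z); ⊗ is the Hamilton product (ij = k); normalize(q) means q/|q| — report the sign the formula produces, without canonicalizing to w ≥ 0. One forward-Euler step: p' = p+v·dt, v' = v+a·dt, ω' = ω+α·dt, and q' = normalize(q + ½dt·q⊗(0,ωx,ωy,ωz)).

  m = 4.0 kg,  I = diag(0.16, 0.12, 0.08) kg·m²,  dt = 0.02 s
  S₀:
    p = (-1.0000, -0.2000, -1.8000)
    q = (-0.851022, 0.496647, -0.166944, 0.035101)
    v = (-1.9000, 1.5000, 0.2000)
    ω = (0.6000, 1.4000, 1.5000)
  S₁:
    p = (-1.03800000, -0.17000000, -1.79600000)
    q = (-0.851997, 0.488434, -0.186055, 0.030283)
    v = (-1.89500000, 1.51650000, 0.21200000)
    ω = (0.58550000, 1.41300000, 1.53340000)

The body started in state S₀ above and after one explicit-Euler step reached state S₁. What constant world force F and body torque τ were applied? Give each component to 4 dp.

Δv = v₁−v₀ = (0.00500000, 0.01650000, 0.01200000)
applied force F = (1.0000, 3.3000, 2.4000)
ω₁ − ω₀ = (-0.01450000, 0.01300000, 0.03340000)
precession coupling = (-0.0840, 0.0720, -0.0336)
τ = I·(Δω/dt) + ω₀×(Iω₀) = (-0.2000, 0.1500, 0.1000)

F = (1.0000, 3.3000, 2.4000)
τ = (-0.2000, 0.1500, 0.1000)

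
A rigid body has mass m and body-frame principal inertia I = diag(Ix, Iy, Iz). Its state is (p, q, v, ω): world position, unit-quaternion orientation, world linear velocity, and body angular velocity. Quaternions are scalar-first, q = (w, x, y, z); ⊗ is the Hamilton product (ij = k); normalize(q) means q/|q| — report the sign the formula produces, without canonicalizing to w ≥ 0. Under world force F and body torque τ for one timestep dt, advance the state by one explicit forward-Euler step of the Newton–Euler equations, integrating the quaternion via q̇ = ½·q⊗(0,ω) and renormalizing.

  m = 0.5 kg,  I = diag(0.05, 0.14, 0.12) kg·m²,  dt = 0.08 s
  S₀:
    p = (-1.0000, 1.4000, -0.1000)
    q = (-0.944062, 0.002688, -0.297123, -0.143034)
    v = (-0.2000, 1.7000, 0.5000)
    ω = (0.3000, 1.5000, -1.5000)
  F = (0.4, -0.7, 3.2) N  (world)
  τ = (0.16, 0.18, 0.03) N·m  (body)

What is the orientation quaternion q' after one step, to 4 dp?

q⊗(0,ω) = (0.2303271, 0.3770169, -1.4549712, 1.5092619)
q' = normalize(q + ½dt·q⊗(0,ω)) = (-0.9314, 0.0177, -0.3540, -0.0824)

q' = (-0.9314, 0.0177, -0.3540, -0.0824)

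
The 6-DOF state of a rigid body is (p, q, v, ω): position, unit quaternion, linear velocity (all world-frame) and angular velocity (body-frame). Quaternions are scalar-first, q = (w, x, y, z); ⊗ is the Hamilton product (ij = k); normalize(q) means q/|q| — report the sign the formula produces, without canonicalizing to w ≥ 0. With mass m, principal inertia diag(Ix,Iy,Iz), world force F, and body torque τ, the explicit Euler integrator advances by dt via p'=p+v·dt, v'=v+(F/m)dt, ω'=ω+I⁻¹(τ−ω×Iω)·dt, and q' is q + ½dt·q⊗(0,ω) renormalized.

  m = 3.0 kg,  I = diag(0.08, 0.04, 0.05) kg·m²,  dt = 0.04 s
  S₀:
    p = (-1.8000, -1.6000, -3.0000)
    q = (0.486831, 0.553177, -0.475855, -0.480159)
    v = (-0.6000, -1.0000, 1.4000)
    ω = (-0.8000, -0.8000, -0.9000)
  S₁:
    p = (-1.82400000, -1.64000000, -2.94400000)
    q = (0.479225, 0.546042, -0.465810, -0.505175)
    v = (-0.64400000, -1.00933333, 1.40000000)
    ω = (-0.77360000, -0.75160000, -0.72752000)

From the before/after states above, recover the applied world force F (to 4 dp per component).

Δv = v₁−v₀ = (-0.04400000, -0.00933333, 0.00000000)
applied force F = (-3.3000, -0.7000, 0.0000)

F = (-3.3000, -0.7000, 0.0000)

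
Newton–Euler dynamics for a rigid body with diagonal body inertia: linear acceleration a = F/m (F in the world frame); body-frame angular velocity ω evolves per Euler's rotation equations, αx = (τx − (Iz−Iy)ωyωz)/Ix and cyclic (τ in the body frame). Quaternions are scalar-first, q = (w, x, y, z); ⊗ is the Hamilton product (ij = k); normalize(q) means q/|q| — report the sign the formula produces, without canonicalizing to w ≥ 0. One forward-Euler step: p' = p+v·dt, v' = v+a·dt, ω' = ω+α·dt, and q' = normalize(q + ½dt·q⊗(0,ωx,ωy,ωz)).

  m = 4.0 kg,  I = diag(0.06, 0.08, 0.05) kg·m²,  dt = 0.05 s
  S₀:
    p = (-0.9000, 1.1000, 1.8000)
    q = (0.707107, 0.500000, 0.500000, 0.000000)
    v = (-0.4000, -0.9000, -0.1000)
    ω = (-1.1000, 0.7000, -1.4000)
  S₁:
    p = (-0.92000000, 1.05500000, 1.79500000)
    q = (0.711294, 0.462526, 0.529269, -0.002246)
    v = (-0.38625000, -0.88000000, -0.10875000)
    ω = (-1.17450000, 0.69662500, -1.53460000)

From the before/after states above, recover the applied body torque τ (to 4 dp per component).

τ = (-0.0600, 0.0100, -0.1500)

ω₁ − ω₀ = (-0.07450000, -0.00337500, -0.13460000)
ω₀×(Iω₀) = (0.0294, 0.0154, -0.0154)
τ = I·(Δω/dt) + ω₀×(Iω₀) = (-0.0600, 0.0100, -0.1500)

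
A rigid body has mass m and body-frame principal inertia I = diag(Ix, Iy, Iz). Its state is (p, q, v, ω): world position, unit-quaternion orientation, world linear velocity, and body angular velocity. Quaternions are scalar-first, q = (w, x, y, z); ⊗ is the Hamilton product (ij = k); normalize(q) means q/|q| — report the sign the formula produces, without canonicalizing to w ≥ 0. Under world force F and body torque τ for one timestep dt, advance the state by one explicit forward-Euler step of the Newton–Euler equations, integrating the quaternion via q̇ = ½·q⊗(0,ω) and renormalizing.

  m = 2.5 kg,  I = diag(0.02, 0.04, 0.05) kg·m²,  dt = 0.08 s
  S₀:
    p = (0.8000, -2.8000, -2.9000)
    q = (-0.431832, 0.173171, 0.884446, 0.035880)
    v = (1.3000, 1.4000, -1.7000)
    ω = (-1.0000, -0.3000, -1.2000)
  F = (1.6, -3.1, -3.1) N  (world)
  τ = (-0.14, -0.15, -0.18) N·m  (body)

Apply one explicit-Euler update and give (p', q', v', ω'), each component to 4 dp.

angular accel α = (-7.1800, -2.8500, -3.7200)
ω + α·dt = (-1.5744, -0.5280, -1.4976)
Hamilton product q⊗(0,ω) = (0.4815608, -0.6187392, 0.3014748, 1.3506931)
q' = normalize(q + ½dt·q⊗(0,ω)) = (-0.4117, 0.1481, 0.8947, 0.0897)
a = F/m = (0.6400, -1.2400, -1.2400)
p' = p + v·dt = (0.9040, -2.6880, -3.0360)
new velocity v' = (1.3512, 1.3008, -1.7992)

p' = (0.9040, -2.6880, -3.0360)
q' = (-0.4117, 0.1481, 0.8947, 0.0897)
v' = (1.3512, 1.3008, -1.7992)
ω' = (-1.5744, -0.5280, -1.4976)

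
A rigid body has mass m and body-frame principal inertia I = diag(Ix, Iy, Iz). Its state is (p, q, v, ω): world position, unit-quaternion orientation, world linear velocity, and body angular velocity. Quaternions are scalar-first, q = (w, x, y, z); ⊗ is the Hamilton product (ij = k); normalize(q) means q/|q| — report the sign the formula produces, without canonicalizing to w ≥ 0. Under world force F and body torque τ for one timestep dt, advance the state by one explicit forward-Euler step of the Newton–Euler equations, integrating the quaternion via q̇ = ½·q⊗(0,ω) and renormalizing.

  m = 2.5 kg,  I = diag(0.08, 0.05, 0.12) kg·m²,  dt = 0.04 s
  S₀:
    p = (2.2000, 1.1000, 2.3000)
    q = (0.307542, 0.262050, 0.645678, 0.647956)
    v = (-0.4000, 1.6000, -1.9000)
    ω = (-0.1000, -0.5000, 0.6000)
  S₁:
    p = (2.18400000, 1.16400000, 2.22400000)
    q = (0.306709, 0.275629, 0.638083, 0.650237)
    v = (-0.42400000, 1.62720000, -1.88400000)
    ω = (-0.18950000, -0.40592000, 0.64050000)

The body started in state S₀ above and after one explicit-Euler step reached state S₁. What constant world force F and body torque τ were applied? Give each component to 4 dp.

F = (-1.5000, 1.7000, 1.0000)
τ = (-0.2000, 0.1200, 0.1200)

velocity change Δv = (-0.02400000, 0.02720000, 0.01600000)
m·(v₁−v₀)/dt = (-1.5000, 1.7000, 1.0000)
ω₁ − ω₀ = (-0.08950000, 0.09408000, 0.04050000)
τ = I·(Δω/dt) + ω₀×(Iω₀) = (-0.2000, 0.1200, 0.1200)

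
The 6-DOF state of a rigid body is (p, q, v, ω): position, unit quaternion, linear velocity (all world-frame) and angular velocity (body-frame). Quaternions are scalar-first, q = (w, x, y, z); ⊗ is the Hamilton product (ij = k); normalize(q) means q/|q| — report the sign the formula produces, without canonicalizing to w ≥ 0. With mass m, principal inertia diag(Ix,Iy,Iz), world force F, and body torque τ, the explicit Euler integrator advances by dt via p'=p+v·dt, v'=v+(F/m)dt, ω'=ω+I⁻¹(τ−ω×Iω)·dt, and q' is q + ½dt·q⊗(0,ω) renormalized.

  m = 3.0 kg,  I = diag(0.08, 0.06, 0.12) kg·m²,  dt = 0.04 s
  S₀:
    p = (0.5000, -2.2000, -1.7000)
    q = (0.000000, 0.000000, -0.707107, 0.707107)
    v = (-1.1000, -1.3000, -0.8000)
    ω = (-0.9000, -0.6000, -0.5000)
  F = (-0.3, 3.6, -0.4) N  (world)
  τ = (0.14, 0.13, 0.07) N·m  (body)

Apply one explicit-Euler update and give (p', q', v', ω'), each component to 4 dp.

a = F/m = (-0.1000, 1.2000, -0.1333)
p' = p + v·dt = (0.4560, -2.2520, -1.7320)
v' = v + a·dt = (-1.1040, -1.2520, -0.8053)
(τ − ω×Iω)/I = (1.5250, 2.4667, 0.6733)
ω' = ω + α·dt = (-0.8390, -0.5013, -0.4731)
2q̇ = q⊗(0,ω) = (-0.0707107, 0.7778177, -0.6363963, -0.6363963)
q' = normalize(q + ½dt·q⊗(0,ω)) = (-0.0014, 0.0156, -0.7196, 0.6942)

p' = (0.4560, -2.2520, -1.7320)
q' = (-0.0014, 0.0156, -0.7196, 0.6942)
v' = (-1.1040, -1.2520, -0.8053)
ω' = (-0.8390, -0.5013, -0.4731)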